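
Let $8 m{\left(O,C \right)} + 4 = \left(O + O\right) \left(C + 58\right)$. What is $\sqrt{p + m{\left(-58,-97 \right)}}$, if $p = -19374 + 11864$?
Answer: $i \sqrt{6945} \approx 83.337 i$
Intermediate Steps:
$p = -7510$
$m{\left(O,C \right)} = - \frac{1}{2} + \frac{O \left(58 + C\right)}{4}$ ($m{\left(O,C \right)} = - \frac{1}{2} + \frac{\left(O + O\right) \left(C + 58\right)}{8} = - \frac{1}{2} + \frac{2 O \left(58 + C\right)}{8} = - \frac{1}{2} + \frac{O \left(58 + C\right)}{4}$)
$\sqrt{p + m{\left(-58,-97 \right)}} = \sqrt{-7510 + \left(- \frac{1}{2} + \frac{29}{2} \left(-58\right) + \frac{1}{4} \left(-97\right) \left(-58\right)\right)} = \sqrt{-7510 - -565} = \sqrt{-7510 + 565} = \sqrt{-6945} = i \sqrt{6945}$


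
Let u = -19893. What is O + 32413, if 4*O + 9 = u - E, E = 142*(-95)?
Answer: 30810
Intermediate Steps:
E = -13490
O = -1603 (O = -9/4 + (-19893 - 1*(-13490))/4 = -9/4 + (-19893 + 13490)/4 = -9/4 + (¼)*(-6403) = -9/4 - 6403/4 = -1603)
O + 32413 = -1603 + 32413 = 30810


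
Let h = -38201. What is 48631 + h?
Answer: 10430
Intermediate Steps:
48631 + h = 48631 - 38201 = 10430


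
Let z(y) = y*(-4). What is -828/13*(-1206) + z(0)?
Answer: 998568/13 ≈ 76813.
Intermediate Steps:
z(y) = -4*y
-828/13*(-1206) + z(0) = -828/13*(-1206) - 4*0 = -828*1/13*(-1206) + 0 = -828/13*(-1206) + 0 = 998568/13 + 0 = 998568/13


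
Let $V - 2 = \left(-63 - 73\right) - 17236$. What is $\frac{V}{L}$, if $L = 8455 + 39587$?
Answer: $- \frac{965}{2669} \approx -0.36156$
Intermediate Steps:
$V = -17370$ ($V = 2 - 17372 = -17370$)
$L = 48042$
$\frac{V}{L} = - \frac{17370}{48042} = \left(-17370\right) \frac{1}{48042} = - \frac{965}{2669}$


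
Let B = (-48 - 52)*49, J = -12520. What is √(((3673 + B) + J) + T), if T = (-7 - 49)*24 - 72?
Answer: I*√15163 ≈ 123.14*I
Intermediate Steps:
B = -4900 (B = -100*49 = -4900)
T = -1416 (T = -56*24 - 72 = -1344 - 72 = -1416)
√(((3673 + B) + J) + T) = √(((3673 - 4900) - 12520) - 1416) = √((-1227 - 12520) - 1416) = √(-13747 - 1416) = √(-15163) = I*√15163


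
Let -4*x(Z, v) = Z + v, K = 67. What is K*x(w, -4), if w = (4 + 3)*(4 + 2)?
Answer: -1273/2 ≈ -636.50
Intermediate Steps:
w = 42 (w = 7*6 = 42)
x(Z, v) = -Z/4 - v/4 (x(Z, v) = -(Z + v)/4 = -Z/4 - v/4)
K*x(w, -4) = 67*(-¼*42 - ¼*(-4)) = 67*(-21/2 + 1) = 67*(-19/2) = -1273/2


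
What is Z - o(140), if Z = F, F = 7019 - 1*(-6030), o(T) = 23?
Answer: 13026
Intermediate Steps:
F = 13049 (F = 7019 + 6030 = 13049)
Z = 13049
Z - o(140) = 13049 - 1*23 = 13049 - 23 = 13026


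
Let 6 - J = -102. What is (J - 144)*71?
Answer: -2556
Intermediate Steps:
J = 108 (J = 6 - 1*(-102) = 6 + 102 = 108)
(J - 144)*71 = (108 - 144)*71 = -36*71 = -2556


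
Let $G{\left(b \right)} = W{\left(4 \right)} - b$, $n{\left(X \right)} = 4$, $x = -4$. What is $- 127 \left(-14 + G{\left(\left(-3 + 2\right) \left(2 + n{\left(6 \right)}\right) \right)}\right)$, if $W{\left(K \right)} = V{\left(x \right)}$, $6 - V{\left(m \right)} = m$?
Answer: $-254$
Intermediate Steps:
$V{\left(m \right)} = 6 - m$
$W{\left(K \right)} = 10$ ($W{\left(K \right)} = 6 - -4 = 6 + 4 = 10$)
$G{\left(b \right)} = 10 - b$
$- 127 \left(-14 + G{\left(\left(-3 + 2\right) \left(2 + n{\left(6 \right)}\right) \right)}\right) = - 127 \left(-14 + \left(10 - \left(-3 + 2\right) \left(2 + 4\right)\right)\right) = - 127 \left(-14 + \left(10 - \left(-1\right) 6\right)\right) = - 127 \left(-14 + \left(10 - -6\right)\right) = - 127 \left(-14 + \left(10 + 6\right)\right) = - 127 \left(-14 + 16\right) = \left(-127\right) 2 = -254$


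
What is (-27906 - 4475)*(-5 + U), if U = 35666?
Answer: -1154738841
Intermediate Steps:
(-27906 - 4475)*(-5 + U) = (-27906 - 4475)*(-5 + 35666) = -32381*35661 = -1154738841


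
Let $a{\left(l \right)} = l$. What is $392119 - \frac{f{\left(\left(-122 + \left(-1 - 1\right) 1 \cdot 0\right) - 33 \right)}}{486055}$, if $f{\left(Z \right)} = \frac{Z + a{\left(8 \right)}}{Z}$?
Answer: $\frac{29541667084328}{75338525} \approx 3.9212 \cdot 10^{5}$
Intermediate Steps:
$f{\left(Z \right)} = \frac{8 + Z}{Z}$ ($f{\left(Z \right)} = \frac{Z + 8}{Z} = \frac{8 + Z}{Z}$)
$392119 - \frac{f{\left(\left(-122 + \left(-1 - 1\right) 1 \cdot 0\right) - 33 \right)}}{486055} = 392119 - \frac{\frac{1}{\left(-122 + \left(-1 - 1\right) 1 \cdot 0\right) - 33} \left(8 - \left(155 - \left(-1 - 1\right) 1 \cdot 0\right)\right)}{486055} = 392119 - \frac{8 - 155}{\left(-122 - 0\right) - 33} \cdot \frac{1}{486055} = 392119 - \frac{8 + \left(\left(-122 + 0\right) - 33\right)}{\left(-122 + 0\right) - 33} \cdot \frac{1}{486055} = 392119 - \frac{8 - 155}{-122 - 33} \cdot \frac{1}{486055} = 392119 - \frac{8 - 155}{-155} \cdot \frac{1}{486055} = 392119 - \left(- \frac{1}{155}\right) \left(-147\right) \frac{1}{486055} = 392119 - \frac{147}{155} \cdot \frac{1}{486055} = 392119 - \frac{147}{75338525} = \frac{29541667084328}{75338525}$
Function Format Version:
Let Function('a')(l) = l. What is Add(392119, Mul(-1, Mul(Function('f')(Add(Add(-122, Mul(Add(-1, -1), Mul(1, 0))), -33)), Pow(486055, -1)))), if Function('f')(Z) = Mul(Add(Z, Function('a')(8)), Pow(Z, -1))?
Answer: Rational(29541667084328, 75338525) ≈ 3.9212e+5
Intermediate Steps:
Function('f')(Z) = Mul(Pow(Z, -1), Add(8, Z)) (Function('f')(Z) = Mul(Add(Z, 8), Pow(Z, -1)) = Mul(Add(8, Z), Pow(Z, -1)) = Mul(Pow(Z, -1), Add(8, Z)))
Add(392119, Mul(-1, Mul(Function('f')(Add(Add(-122, Mul(Add(-1, -1), Mul(1, 0))), -33)), Pow(486055, -1)))) = Add(392119, Mul(-1, Mul(Mul(Pow(Add(Add(-122, Mul(Add(-1, -1), Mul(1, 0))), -33), -1), Add(8, Add(Add(-122, Mul(Add(-1, -1), Mul(1, 0))), -33))), Pow(486055, -1)))) = Add(392119, Mul(-1, Mul(Mul(Pow(Add(Add(-122, Mul(-2, 0)), -33), -1), Add(8, Add(Add(-122, Mul(-2, 0)), -33))), Rational(1, 486055)))) = Add(392119, Mul(-1, Mul(Mul(Pow(Add(Add(-122, 0), -33), -1), Add(8, Add(Add(-122, 0), -33))), Rational(1, 486055)))) = Add(392119, Mul(-1, Mul(Mul(Pow(Add(-122, -33), -1), Add(8, Add(-122, -33))), Rational(1, 486055)))) = Add(392119, Mul(-1, Mul(Mul(Pow(-155, -1), Add(8, -155)), Rational(1, 486055)))) = Add(392119, Mul(-1, Mul(Mul(Rational(-1, 155), -147), Rational(1, 486055)))) = Add(392119, Mul(-1, Mul(Rational(147, 155), Rational(1, 486055)))) = Add(392119, Mul(-1, Rational(147, 75338525))) = Add(392119, Rational(-147, 75338525)) = Rational(29541667084328, 75338525)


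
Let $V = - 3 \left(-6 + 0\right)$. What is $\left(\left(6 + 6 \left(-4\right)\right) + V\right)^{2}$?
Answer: $0$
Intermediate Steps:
$V = 18$ ($V = \left(-3\right) \left(-6\right) = 18$)
$\left(\left(6 + 6 \left(-4\right)\right) + V\right)^{2} = \left(\left(6 + 6 \left(-4\right)\right) + 18\right)^{2} = \left(\left(6 - 24\right) + 18\right)^{2} = \left(-18 + 18\right)^{2} = 0^{2} = 0$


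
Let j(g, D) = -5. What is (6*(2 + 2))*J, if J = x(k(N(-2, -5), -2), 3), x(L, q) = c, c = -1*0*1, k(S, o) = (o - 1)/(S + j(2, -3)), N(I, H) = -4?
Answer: 0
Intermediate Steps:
k(S, o) = (-1 + o)/(-5 + S) (k(S, o) = (o - 1)/(S - 5) = (-1 + o)/(-5 + S))
c = 0 (c = 0*1 = 0)
x(L, q) = 0
J = 0
(6*(2 + 2))*J = (6*(2 + 2))*0 = (6*4)*0 = 24*0 = 0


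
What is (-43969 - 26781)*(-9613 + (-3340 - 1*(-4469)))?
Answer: 600243000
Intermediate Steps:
(-43969 - 26781)*(-9613 + (-3340 - 1*(-4469))) = -70750*(-9613 + (-3340 + 4469)) = -70750*(-9613 + 1129) = -70750*(-8484) = 600243000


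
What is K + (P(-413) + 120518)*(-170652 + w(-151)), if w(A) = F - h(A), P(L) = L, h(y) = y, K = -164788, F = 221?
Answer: -20451644188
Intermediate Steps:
w(A) = 221 - A
K + (P(-413) + 120518)*(-170652 + w(-151)) = -164788 + (-413 + 120518)*(-170652 + (221 - 1*(-151))) = -164788 + 120105*(-170652 + (221 + 151)) = -164788 + 120105*(-170652 + 372) = -164788 + 120105*(-170280) = -164788 - 20451479400 = -20451644188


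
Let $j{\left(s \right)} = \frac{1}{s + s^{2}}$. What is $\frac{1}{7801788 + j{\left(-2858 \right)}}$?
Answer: $\frac{8165306}{63703986367129} \approx 1.2818 \cdot 10^{-7}$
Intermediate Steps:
$\frac{1}{7801788 + j{\left(-2858 \right)}} = \frac{1}{7801788 + \frac{1}{\left(-2858\right) \left(1 - 2858\right)}} = \frac{1}{7801788 - \frac{1}{2858 \left(-2857\right)}} = \frac{1}{7801788 - - \frac{1}{8165306}} = \frac{1}{7801788 + \frac{1}{8165306}} = \frac{1}{\frac{63703986367129}{8165306}} = \frac{8165306}{63703986367129}$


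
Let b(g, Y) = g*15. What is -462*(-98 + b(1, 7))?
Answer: 38346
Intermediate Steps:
b(g, Y) = 15*g
-462*(-98 + b(1, 7)) = -462*(-98 + 15*1) = -462*(-98 + 15) = -462*(-83) = 38346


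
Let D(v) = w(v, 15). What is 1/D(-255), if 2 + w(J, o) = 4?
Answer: 1/2 ≈ 0.50000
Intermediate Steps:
w(J, o) = 2 (w(J, o) = -2 + 4 = 2)
D(v) = 2
1/D(-255) = 1/2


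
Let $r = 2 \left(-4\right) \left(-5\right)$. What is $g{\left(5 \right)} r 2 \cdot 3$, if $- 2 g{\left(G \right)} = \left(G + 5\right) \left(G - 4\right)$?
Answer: $-1200$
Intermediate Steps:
$g{\left(G \right)} = - \frac{\left(-4 + G\right) \left(5 + G\right)}{2}$ ($g{\left(G \right)} = - \frac{\left(G + 5\right) \left(G - 4\right)}{2} = - \frac{\left(5 + G\right) \left(-4 + G\right)}{2} = - \frac{\left(-4 + G\right) \left(5 + G\right)}{2}$)
$r = 40$ ($r = \left(-8\right) \left(-5\right) = 40$)
$g{\left(5 \right)} r 2 \cdot 3 = \left(10 - \frac{5}{2} - \frac{5^{2}}{2}\right) 40 \cdot 2 \cdot 3 = \left(10 - \frac{5}{2} - \frac{25}{2}\right) 40 \cdot 6 = \left(-5\right) 40 \cdot 6 = \left(-200\right) 6 = -1200$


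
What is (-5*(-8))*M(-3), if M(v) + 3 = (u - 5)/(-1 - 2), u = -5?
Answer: 40/3 ≈ 13.333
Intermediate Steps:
M(v) = ⅓ (M(v) = -3 + (-5 - 5)/(-1 - 2) = -3 - 10/(-3) = -3 - 10*(-⅓) = -3 + 10/3 = ⅓)
(-5*(-8))*M(-3) = -5*(-8)*(⅓) = 40*(⅓) = 40/3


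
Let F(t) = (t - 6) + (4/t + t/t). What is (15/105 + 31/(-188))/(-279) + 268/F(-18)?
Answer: -885593507/76737276 ≈ -11.541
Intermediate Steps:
F(t) = -5 + t + 4/t (F(t) = (-6 + t) + (4/t + 1) = (-6 + t) + (1 + 4/t) = -5 + t + 4/t)
(15/105 + 31/(-188))/(-279) + 268/F(-18) = (15/105 + 31/(-188))/(-279) + 268/(-5 - 18 + 4/(-18)) = (15*(1/105) + 31*(-1/188))*(-1/279) + 268/(-5 - 18 + 4*(-1/18)) = (⅐ - 31/188)*(-1/279) + 268/(-5 - 18 - 2/9) = -29/1316*(-1/279) + 268/(-209/9) = 29/367164 + 268*(-9/209) = 29/367164 - 2412/209 = -885593507/76737276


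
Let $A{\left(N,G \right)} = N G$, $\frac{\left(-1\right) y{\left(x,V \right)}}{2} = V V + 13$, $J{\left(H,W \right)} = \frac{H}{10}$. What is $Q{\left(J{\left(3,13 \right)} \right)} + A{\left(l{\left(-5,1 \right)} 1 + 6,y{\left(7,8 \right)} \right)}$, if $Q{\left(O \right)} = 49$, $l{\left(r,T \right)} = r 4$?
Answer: $2205$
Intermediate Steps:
$J{\left(H,W \right)} = \frac{H}{10}$ ($J{\left(H,W \right)} = H \frac{1}{10} = \frac{H}{10}$)
$l{\left(r,T \right)} = 4 r$
$y{\left(x,V \right)} = -26 - 2 V^{2}$ ($y{\left(x,V \right)} = - 2 \left(V V + 13\right) = - 2 \left(V^{2} + 13\right) = - 2 \left(13 + V^{2}\right) = -26 - 2 V^{2}$)
$A{\left(N,G \right)} = G N$
$Q{\left(J{\left(3,13 \right)} \right)} + A{\left(l{\left(-5,1 \right)} 1 + 6,y{\left(7,8 \right)} \right)} = 49 + \left(-26 - 2 \cdot 8^{2}\right) \left(4 \left(-5\right) 1 + 6\right) = 49 + \left(-26 - 128\right) \left(\left(-20\right) 1 + 6\right) = 49 + \left(-26 - 128\right) \left(-20 + 6\right) = 49 - -2156 = 49 + 2156 = 2205$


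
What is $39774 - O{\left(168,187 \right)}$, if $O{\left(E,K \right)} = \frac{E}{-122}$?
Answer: $\frac{2426298}{61} \approx 39775.0$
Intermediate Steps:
$O{\left(E,K \right)} = - \frac{E}{122}$ ($O{\left(E,K \right)} = E \left(- \frac{1}{122}\right) = - \frac{E}{122}$)
$39774 - O{\left(168,187 \right)} = 39774 - \left(- \frac{1}{122}\right) 168 = 39774 - - \frac{84}{61} = 39774 + \frac{84}{61} = \frac{2426298}{61}$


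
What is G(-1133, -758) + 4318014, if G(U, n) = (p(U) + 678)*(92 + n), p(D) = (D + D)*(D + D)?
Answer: -3415881030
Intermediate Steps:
p(D) = 4*D² (p(D) = (2*D)*(2*D) = 4*D²)
G(U, n) = (92 + n)*(678 + 4*U²) (G(U, n) = (4*U² + 678)*(92 + n) = (678 + 4*U²)*(92 + n) = (92 + n)*(678 + 4*U²))
G(-1133, -758) + 4318014 = (62376 + 368*(-1133)² + 678*(-758) + 4*(-758)*(-1133)²) + 4318014 = (62376 + 368*1283689 - 513924 + 4*(-758)*1283689) + 4318014 = (62376 + 472397552 - 513924 - 3892145048) + 4318014 = -3420199044 + 4318014 = -3415881030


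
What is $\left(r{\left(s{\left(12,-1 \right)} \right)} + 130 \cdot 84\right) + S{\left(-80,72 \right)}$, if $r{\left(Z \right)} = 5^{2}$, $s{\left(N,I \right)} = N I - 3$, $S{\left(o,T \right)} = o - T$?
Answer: $10793$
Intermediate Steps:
$s{\left(N,I \right)} = -3 + I N$ ($s{\left(N,I \right)} = I N - 3 = -3 + I N$)
$r{\left(Z \right)} = 25$
$\left(r{\left(s{\left(12,-1 \right)} \right)} + 130 \cdot 84\right) + S{\left(-80,72 \right)} = \left(25 + 130 \cdot 84\right) - 152 = \left(25 + 10920\right) - 152 = 10945 - 152 = 10793$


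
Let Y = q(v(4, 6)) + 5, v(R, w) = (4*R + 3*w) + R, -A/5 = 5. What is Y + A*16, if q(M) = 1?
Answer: -394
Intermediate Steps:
A = -25 (A = -5*5 = -25)
v(R, w) = 3*w + 5*R (v(R, w) = (3*w + 4*R) + R = 3*w + 5*R)
Y = 6 (Y = 1 + 5 = 6)
Y + A*16 = 6 - 25*16 = 6 - 400 = -394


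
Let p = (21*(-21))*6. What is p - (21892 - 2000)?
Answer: -22538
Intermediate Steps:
p = -2646 (p = -441*6 = -2646)
p - (21892 - 2000) = -2646 - (21892 - 2000) = -2646 - 1*19892 = -2646 - 19892 = -22538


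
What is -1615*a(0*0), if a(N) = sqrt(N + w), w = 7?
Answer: -1615*sqrt(7) ≈ -4272.9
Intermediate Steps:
a(N) = sqrt(7 + N) (a(N) = sqrt(N + 7) = sqrt(7 + N))
-1615*a(0*0) = -1615*sqrt(7 + 0*0) = -1615*sqrt(7 + 0) = -1615*sqrt(7)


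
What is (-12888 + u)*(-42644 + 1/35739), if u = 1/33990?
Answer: 133526362305812177/242953722 ≈ 5.4960e+8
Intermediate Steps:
u = 1/33990 ≈ 2.9420e-5
(-12888 + u)*(-42644 + 1/35739) = (-12888 + 1/33990)*(-42644 + 1/35739) = -438063119*(-42644 + 1/35739)/33990 = -438063119/33990*(-1524053915/35739) = 133526362305812177/242953722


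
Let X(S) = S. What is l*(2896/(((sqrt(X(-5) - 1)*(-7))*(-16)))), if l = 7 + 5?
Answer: -362*I*sqrt(6)/7 ≈ -126.67*I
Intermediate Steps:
l = 12
l*(2896/(((sqrt(X(-5) - 1)*(-7))*(-16)))) = 12*(2896/(((sqrt(-5 - 1)*(-7))*(-16)))) = 12*(2896/(((sqrt(-6)*(-7))*(-16)))) = 12*(2896/((((I*sqrt(6))*(-7))*(-16)))) = 12*(2896/((-7*I*sqrt(6)*(-16)))) = 12*(2896/((112*I*sqrt(6)))) = 12*(2896*(-I*sqrt(6)/672)) = 12*(-181*I*sqrt(6)/42) = -362*I*sqrt(6)/7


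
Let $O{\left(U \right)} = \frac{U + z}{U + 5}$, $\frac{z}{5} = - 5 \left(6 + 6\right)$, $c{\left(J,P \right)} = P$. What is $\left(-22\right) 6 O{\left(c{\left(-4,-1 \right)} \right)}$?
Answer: $9933$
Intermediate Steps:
$z = -300$ ($z = 5 \left(- 5 \left(6 + 6\right)\right) = 5 \left(\left(-5\right) 12\right) = 5 \left(-60\right) = -300$)
$O{\left(U \right)} = \frac{-300 + U}{5 + U}$ ($O{\left(U \right)} = \frac{U - 300}{U + 5} = \frac{-300 + U}{5 + U}$)
$\left(-22\right) 6 O{\left(c{\left(-4,-1 \right)} \right)} = \left(-22\right) 6 \frac{-300 - 1}{5 - 1} = - 132 \cdot \frac{1}{4} \left(-301\right) = \left(-132\right) \left(- \frac{301}{4}\right) = 9933$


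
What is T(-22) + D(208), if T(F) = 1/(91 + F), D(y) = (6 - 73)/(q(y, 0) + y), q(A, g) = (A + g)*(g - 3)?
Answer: 5039/28704 ≈ 0.17555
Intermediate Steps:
q(A, g) = (-3 + g)*(A + g) (q(A, g) = (A + g)*(-3 + g) = (-3 + g)*(A + g))
D(y) = 67/(2*y) (D(y) = (6 - 73)/((0**2 - 3*y - 3*0 + y*0) + y) = -67/((0 - 3*y + 0 + 0) + y) = -67/(-3*y + y) = -67*(-1/(2*y)) = -(-67)/(2*y) = 67/(2*y))
T(-22) + D(208) = 1/(91 - 22) + (67/2)/208 = 1/69 + (67/2)*(1/208) = 1/69 + 67/416 = 5039/28704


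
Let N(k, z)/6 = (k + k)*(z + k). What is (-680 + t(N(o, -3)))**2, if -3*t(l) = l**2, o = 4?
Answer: 2096704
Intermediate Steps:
N(k, z) = 12*k*(k + z) (N(k, z) = 6*((k + k)*(z + k)) = 6*((2*k)*(k + z)) = 6*(2*k*(k + z)) = 12*k*(k + z))
t(l) = -l**2/3
(-680 + t(N(o, -3)))**2 = (-680 - 2304*(4 - 3)**2/3)**2 = (-680 - (12*4*1)**2/3)**2 = (-680 - 1/3*48**2)**2 = (-680 - 1/3*2304)**2 = (-680 - 768)**2 = (-1448)**2 = 2096704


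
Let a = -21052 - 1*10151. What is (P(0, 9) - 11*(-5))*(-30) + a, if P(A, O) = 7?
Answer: -33063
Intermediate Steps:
a = -31203 (a = -21052 - 10151 = -31203)
(P(0, 9) - 11*(-5))*(-30) + a = (7 - 11*(-5))*(-30) - 31203 = (7 + 55)*(-30) - 31203 = 62*(-30) - 31203 = -1860 - 31203 = -33063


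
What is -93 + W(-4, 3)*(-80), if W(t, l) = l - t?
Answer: -653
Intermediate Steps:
-93 + W(-4, 3)*(-80) = -93 + (3 - 1*(-4))*(-80) = -93 + (3 + 4)*(-80) = -93 + 7*(-80) = -93 - 560 = -653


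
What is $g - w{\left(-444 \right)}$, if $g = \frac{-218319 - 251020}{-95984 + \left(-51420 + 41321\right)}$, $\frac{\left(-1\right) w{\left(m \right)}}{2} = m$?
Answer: $- \frac{93732365}{106083} \approx -883.58$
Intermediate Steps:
$w{\left(m \right)} = - 2 m$
$g = \frac{469339}{106083}$ ($g = - \frac{469339}{-95984 - 10099} = - \frac{469339}{-106083} = \left(-469339\right) \left(- \frac{1}{106083}\right) = \frac{469339}{106083} \approx 4.4243$)
$g - w{\left(-444 \right)} = \frac{469339}{106083} - \left(-2\right) \left(-444\right) = \frac{469339}{106083} - 888 = - \frac{93732365}{106083}$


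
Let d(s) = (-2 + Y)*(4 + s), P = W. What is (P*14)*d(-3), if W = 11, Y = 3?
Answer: 154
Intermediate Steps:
P = 11
d(s) = 4 + s (d(s) = (-2 + 3)*(4 + s) = 1*(4 + s) = 4 + s)
(P*14)*d(-3) = (11*14)*(4 - 3) = 154*1 = 154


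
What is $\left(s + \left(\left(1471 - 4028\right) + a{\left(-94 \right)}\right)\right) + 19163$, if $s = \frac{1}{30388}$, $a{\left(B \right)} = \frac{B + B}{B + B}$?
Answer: $\frac{504653517}{30388} \approx 16607.0$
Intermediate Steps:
$a{\left(B \right)} = 1$ ($a{\left(B \right)} = \frac{2 B}{2 B} = 2 B \frac{1}{2 B} = 1$)
$s = \frac{1}{30388} \approx 3.2908 \cdot 10^{-5}$
$\left(s + \left(\left(1471 - 4028\right) + a{\left(-94 \right)}\right)\right) + 19163 = \left(\frac{1}{30388} + \left(\left(1471 - 4028\right) + 1\right)\right) + 19163 = \left(\frac{1}{30388} + \left(-2557 + 1\right)\right) + 19163 = \left(\frac{1}{30388} - 2556\right) + 19163 = - \frac{77671727}{30388} + 19163 = \frac{504653517}{30388}$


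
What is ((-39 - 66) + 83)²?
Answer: 484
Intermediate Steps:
((-39 - 66) + 83)² = (-105 + 83)² = (-22)² = 484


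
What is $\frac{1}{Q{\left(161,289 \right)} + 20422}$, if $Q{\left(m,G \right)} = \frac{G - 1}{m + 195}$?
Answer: $\frac{89}{1817630} \approx 4.8965 \cdot 10^{-5}$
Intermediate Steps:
$Q{\left(m,G \right)} = \frac{-1 + G}{195 + m}$
$\frac{1}{Q{\left(161,289 \right)} + 20422} = \frac{1}{\frac{-1 + 289}{195 + 161} + 20422} = \frac{1}{\frac{1}{356} \cdot 288 + 20422} = \frac{1}{\frac{72}{89} + 20422} = \frac{1}{\frac{1817630}{89}} = \frac{89}{1817630}$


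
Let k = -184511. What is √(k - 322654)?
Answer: I*√507165 ≈ 712.16*I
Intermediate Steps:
√(k - 322654) = √(-184511 - 322654) = √(-507165) = I*√507165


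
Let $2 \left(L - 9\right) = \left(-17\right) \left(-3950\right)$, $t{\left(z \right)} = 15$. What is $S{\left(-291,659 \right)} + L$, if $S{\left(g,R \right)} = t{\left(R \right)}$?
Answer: $33599$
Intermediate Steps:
$S{\left(g,R \right)} = 15$
$L = 33584$ ($L = 9 + \frac{\left(-17\right) \left(-3950\right)}{2} = 9 + \frac{1}{2} \cdot 67150 = 9 + 33575 = 33584$)
$S{\left(-291,659 \right)} + L = 15 + 33584 = 33599$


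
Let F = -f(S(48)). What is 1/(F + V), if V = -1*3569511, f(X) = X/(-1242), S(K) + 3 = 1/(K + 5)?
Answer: -32913/117483315622 ≈ -2.8015e-7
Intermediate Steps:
S(K) = -3 + 1/(5 + K) (S(K) = -3 + 1/(K + 5) = -3 + 1/(5 + K))
f(X) = -X/1242 (f(X) = X*(-1/1242) = -X/1242)
F = -79/32913 (F = -(-1)*(-14 - 3*48)/(5 + 48)/1242 = -(-1)*(-14 - 144)/53/1242 = -(-1)*(1/53)*(-158)/1242 = -(-1)*(-158)/(1242*53) = -1*79/32913 = -79/32913 ≈ -0.0024003)
V = -3569511
1/(F + V) = 1/(-79/32913 - 3569511) = 1/(-117483315622/32913) = -32913/117483315622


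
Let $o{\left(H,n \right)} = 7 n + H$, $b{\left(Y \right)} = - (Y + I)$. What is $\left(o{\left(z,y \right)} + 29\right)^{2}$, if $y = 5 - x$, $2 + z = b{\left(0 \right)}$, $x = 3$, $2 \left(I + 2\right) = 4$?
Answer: $1681$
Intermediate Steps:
$I = 0$ ($I = -2 + \frac{1}{2} \cdot 4 = -2 + 2 = 0$)
$b{\left(Y \right)} = - Y$ ($b{\left(Y \right)} = - (Y + 0) = - Y$)
$z = -2$ ($z = -2 - 0 = -2 + 0 = -2$)
$y = 2$ ($y = 5 - 3 = 2$)
$o{\left(H,n \right)} = H + 7 n$
$\left(o{\left(z,y \right)} + 29\right)^{2} = \left(\left(-2 + 7 \cdot 2\right) + 29\right)^{2} = \left(\left(-2 + 14\right) + 29\right)^{2} = \left(12 + 29\right)^{2} = 41^{2} = 1681$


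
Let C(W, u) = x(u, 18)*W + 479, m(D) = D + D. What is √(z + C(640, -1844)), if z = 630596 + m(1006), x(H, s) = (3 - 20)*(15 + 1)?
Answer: √459007 ≈ 677.50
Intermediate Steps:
m(D) = 2*D
x(H, s) = -272 (x(H, s) = -17*16 = -272)
z = 632608 (z = 630596 + 2*1006 = 630596 + 2012 = 632608)
C(W, u) = 479 - 272*W (C(W, u) = -272*W + 479 = 479 - 272*W)
√(z + C(640, -1844)) = √(632608 + (479 - 272*640)) = √(632608 + (479 - 174080)) = √(632608 - 173601) = √459007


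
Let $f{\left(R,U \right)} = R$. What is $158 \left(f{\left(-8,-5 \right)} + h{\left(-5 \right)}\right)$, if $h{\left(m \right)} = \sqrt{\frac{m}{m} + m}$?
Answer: $-1264 + 316 i \approx -1264.0 + 316.0 i$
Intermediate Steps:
$h{\left(m \right)} = \sqrt{1 + m}$
$158 \left(f{\left(-8,-5 \right)} + h{\left(-5 \right)}\right) = 158 \left(-8 + \sqrt{1 - 5}\right) = 158 \left(-8 + \sqrt{-4}\right) = 158 \left(-8 + 2 i\right) = -1264 + 316 i$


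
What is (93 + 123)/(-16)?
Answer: -27/2 ≈ -13.500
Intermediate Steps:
(93 + 123)/(-16) = -1/16*216 = -27/2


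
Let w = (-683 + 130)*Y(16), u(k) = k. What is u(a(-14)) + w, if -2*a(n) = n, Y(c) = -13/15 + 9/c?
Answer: 42049/240 ≈ 175.20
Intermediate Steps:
Y(c) = -13/15 + 9/c (Y(c) = -13*1/15 + 9/c = -13/15 + 9/c)
a(n) = -n/2
w = 40369/240 (w = (-683 + 130)*(-13/15 + 9/16) = -553*(-13/15 + 9*(1/16)) = -553*(-13/15 + 9/16) = -553*(-73/240) = 40369/240 ≈ 168.20)
u(a(-14)) + w = -½*(-14) + 40369/240 = 7 + 40369/240 = 42049/240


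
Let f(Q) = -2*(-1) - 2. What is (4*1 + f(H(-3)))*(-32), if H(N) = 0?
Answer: -128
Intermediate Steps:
f(Q) = 0 (f(Q) = 2 - 2 = 0)
(4*1 + f(H(-3)))*(-32) = (4*1 + 0)*(-32) = (4 + 0)*(-32) = 4*(-32) = -128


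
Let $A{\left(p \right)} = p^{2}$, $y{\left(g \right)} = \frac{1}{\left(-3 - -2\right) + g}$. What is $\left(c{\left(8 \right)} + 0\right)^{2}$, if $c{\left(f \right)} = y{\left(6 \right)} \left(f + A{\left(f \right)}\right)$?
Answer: $\frac{5184}{25} \approx 207.36$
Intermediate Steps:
$y{\left(g \right)} = \frac{1}{-1 + g}$ ($y{\left(g \right)} = \frac{1}{\left(-3 + 2\right) + g} = \frac{1}{-1 + g}$)
$c{\left(f \right)} = \frac{f}{5} + \frac{f^{2}}{5}$ ($c{\left(f \right)} = \frac{f + f^{2}}{-1 + 6} = \frac{f + f^{2}}{5} = \frac{f}{5} + \frac{f^{2}}{5}$)
$\left(c{\left(8 \right)} + 0\right)^{2} = \left(\frac{1}{5} \cdot 8 \left(1 + 8\right) + 0\right)^{2} = \left(\frac{1}{5} \cdot 8 \cdot 9 + 0\right)^{2} = \left(\frac{72}{5} + 0\right)^{2} = \left(\frac{72}{5}\right)^{2} = \frac{5184}{25}$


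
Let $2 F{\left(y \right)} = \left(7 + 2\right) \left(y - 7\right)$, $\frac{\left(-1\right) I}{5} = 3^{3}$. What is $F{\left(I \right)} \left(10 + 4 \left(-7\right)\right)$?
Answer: $11502$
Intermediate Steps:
$I = -135$ ($I = - 5 \cdot 3^{3} = \left(-5\right) 27 = -135$)
$F{\left(y \right)} = - \frac{63}{2} + \frac{9 y}{2}$ ($F{\left(y \right)} = \frac{\left(7 + 2\right) \left(y - 7\right)}{2} = \frac{9 \left(-7 + y\right)}{2} = \frac{-63 + 9 y}{2} = - \frac{63}{2} + \frac{9 y}{2}$)
$F{\left(I \right)} \left(10 + 4 \left(-7\right)\right) = \left(- \frac{63}{2} + \frac{9}{2} \left(-135\right)\right) \left(10 + 4 \left(-7\right)\right) = \left(- \frac{63}{2} - \frac{1215}{2}\right) \left(10 - 28\right) = \left(-639\right) \left(-18\right) = 11502$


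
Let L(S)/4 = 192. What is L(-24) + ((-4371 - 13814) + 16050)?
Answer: -1367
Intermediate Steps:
L(S) = 768 (L(S) = 4*192 = 768)
L(-24) + ((-4371 - 13814) + 16050) = 768 + ((-4371 - 13814) + 16050) = 768 + (-18185 + 16050) = 768 - 2135 = -1367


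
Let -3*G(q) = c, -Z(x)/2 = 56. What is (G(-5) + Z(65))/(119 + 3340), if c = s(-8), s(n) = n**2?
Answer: -400/10377 ≈ -0.038547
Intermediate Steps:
Z(x) = -112 (Z(x) = -2*56 = -112)
c = 64 (c = (-8)**2 = 64)
G(q) = -64/3 (G(q) = -1/3*64 = -64/3)
(G(-5) + Z(65))/(119 + 3340) = (-64/3 - 112)/(119 + 3340) = -400/3/3459 = -400/3*1/3459 = -400/10377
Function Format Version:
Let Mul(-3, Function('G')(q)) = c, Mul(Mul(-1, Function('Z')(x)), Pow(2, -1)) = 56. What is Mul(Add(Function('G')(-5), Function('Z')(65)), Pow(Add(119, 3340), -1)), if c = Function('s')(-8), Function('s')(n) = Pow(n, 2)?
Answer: Rational(-400, 10377) ≈ -0.038547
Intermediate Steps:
Function('Z')(x) = -112 (Function('Z')(x) = Mul(-2, 56) = -112)
c = 64 (c = Pow(-8, 2) = 64)
Function('G')(q) = Rational(-64, 3) (Function('G')(q) = Mul(Rational(-1, 3), 64) = Rational(-64, 3))
Mul(Add(Function('G')(-5), Function('Z')(65)), Pow(Add(119, 3340), -1)) = Mul(Add(Rational(-64, 3), -112), Pow(Add(119, 3340), -1)) = Mul(Rational(-400, 3), Pow(3459, -1)) = Mul(Rational(-400, 3), Rational(1, 3459)) = Rational(-400, 10377)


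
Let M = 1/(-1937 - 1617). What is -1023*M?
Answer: 1023/3554 ≈ 0.28784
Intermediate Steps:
M = -1/3554 (M = 1/(-3554) = -1/3554 ≈ -0.00028137)
-1023*M = -1023*(-1/3554) = 1023/3554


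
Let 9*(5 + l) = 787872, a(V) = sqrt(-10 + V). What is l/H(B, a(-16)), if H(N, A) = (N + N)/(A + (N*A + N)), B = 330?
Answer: 262609/6 + 86923579*I*sqrt(26)/1980 ≈ 43768.0 + 2.2385e+5*I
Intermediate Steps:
l = 262609/3 (l = -5 + (1/9)*787872 = -5 + 262624/3 = 262609/3 ≈ 87536.)
H(N, A) = 2*N/(A + N + A*N) (H(N, A) = (2*N)/(A + (A*N + N)) = (2*N)/(A + (N + A*N)) = (2*N)/(A + N + A*N) = 2*N/(A + N + A*N))
l/H(B, a(-16)) = 262609/(3*((2*330/(sqrt(-10 - 16) + 330 + sqrt(-10 - 16)*330)))) = 262609/(3*((2*330/(sqrt(-26) + 330 + sqrt(-26)*330)))) = 262609/(3*((2*330/(I*sqrt(26) + 330 + (I*sqrt(26))*330)))) = 262609/(3*((2*330/(I*sqrt(26) + 330 + 330*I*sqrt(26))))) = 262609/(3*((2*330/(330 + 331*I*sqrt(26))))) = 262609/(3*((660/(330 + 331*I*sqrt(26))))) = 262609*(1/2 + 331*I*sqrt(26)/660)/3 = 262609/6 + 86923579*I*sqrt(26)/1980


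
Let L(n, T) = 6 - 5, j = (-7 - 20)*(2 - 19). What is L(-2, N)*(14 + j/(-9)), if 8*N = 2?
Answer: -37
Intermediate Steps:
j = 459 (j = -27*(-17) = 459)
N = ¼ (N = (⅛)*2 = ¼ ≈ 0.25000)
L(n, T) = 1
L(-2, N)*(14 + j/(-9)) = 1*(14 + 459/(-9)) = 1*(14 + 459*(-⅑)) = 1*(14 - 51) = 1*(-37) = -37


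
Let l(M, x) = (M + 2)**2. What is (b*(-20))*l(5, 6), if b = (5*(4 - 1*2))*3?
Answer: -29400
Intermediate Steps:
b = 30 (b = (5*(4 - 2))*3 = (5*2)*3 = 10*3 = 30)
l(M, x) = (2 + M)**2
(b*(-20))*l(5, 6) = (30*(-20))*(2 + 5)**2 = -600*7**2 = -600*49 = -29400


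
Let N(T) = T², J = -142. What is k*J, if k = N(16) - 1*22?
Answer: -33228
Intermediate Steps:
k = 234 (k = 16² - 1*22 = 256 - 22 = 234)
k*J = 234*(-142) = -33228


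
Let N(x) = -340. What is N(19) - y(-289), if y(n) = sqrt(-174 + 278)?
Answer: -340 - 2*sqrt(26) ≈ -350.20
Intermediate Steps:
y(n) = 2*sqrt(26) (y(n) = sqrt(104) = 2*sqrt(26))
N(19) - y(-289) = -340 - 2*sqrt(26)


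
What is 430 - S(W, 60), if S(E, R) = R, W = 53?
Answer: 370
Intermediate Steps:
430 - S(W, 60) = 430 - 1*60 = 430 - 60 = 370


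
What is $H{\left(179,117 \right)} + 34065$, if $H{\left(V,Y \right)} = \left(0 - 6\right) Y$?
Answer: $33363$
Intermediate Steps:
$H{\left(V,Y \right)} = - 6 Y$
$H{\left(179,117 \right)} + 34065 = \left(-6\right) 117 + 34065 = -702 + 34065 = 33363$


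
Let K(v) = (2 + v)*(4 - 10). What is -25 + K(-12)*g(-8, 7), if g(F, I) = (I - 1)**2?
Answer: 2135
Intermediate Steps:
g(F, I) = (-1 + I)**2
K(v) = -12 - 6*v (K(v) = (2 + v)*(-6) = -12 - 6*v)
-25 + K(-12)*g(-8, 7) = -25 + (-12 - 6*(-12))*(-1 + 7)**2 = -25 + (-12 + 72)*6**2 = -25 + 60*36 = -25 + 2160 = 2135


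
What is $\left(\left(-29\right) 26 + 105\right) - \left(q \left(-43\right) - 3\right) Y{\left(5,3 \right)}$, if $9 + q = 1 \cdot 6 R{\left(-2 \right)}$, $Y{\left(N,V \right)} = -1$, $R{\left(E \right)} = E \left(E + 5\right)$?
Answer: $1283$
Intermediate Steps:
$R{\left(E \right)} = E \left(5 + E\right)$
$q = -45$ ($q = -9 + 1 \cdot 6 \left(- 2 \left(5 - 2\right)\right) = -9 + 6 \left(\left(-2\right) 3\right) = -9 + 6 \left(-6\right) = -9 - 36 = -45$)
$\left(\left(-29\right) 26 + 105\right) - \left(q \left(-43\right) - 3\right) Y{\left(5,3 \right)} = \left(\left(-29\right) 26 + 105\right) - \left(\left(-45\right) \left(-43\right) - 3\right) \left(-1\right) = \left(-754 + 105\right) - \left(1935 - 3\right) \left(-1\right) = -649 - 1932 \left(-1\right) = -649 - -1932 = -649 + 1932 = 1283$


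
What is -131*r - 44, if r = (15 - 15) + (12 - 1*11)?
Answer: -175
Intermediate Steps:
r = 1 (r = 0 + (12 - 11) = 0 + 1 = 1)
-131*r - 44 = -131*1 - 44 = -131 - 44 = -175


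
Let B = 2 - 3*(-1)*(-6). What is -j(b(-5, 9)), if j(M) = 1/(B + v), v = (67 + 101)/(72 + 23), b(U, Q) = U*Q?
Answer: 95/1352 ≈ 0.070266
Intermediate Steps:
b(U, Q) = Q*U
v = 168/95 ≈ 1.7684
B = -16 (B = 2 + 3*(-6) = 2 - 18 = -16)
j(M) = -95/1352 (j(M) = 1/(-16 + 168/95) = 1/(-1352/95) = -95/1352)
-j(b(-5, 9)) = -1*(-95/1352) = 95/1352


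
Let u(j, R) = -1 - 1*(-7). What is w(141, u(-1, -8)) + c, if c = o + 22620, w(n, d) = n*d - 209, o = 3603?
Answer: 26860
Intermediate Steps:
u(j, R) = 6 (u(j, R) = -1 + 7 = 6)
w(n, d) = -209 + d*n (w(n, d) = d*n - 209 = -209 + d*n)
c = 26223 (c = 3603 + 22620 = 26223)
w(141, u(-1, -8)) + c = (-209 + 6*141) + 26223 = (-209 + 846) + 26223 = 637 + 26223 = 26860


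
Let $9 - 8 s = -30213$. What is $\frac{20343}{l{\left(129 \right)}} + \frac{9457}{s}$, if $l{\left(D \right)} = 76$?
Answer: $\frac{310278001}{1148436} \approx 270.17$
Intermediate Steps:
$s = \frac{15111}{4}$ ($s = \frac{9}{8} - - \frac{30213}{8} = \frac{9}{8} + \frac{30213}{8} = \frac{15111}{4} \approx 3777.8$)
$\frac{20343}{l{\left(129 \right)}} + \frac{9457}{s} = \frac{20343}{76} + \frac{9457}{\frac{15111}{4}} = 20343 \cdot \frac{1}{76} + 9457 \cdot \frac{4}{15111} = \frac{20343}{76} + \frac{37828}{15111} = \frac{310278001}{1148436}$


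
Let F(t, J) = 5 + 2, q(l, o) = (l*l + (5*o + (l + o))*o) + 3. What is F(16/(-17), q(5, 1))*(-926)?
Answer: -6482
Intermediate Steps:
q(l, o) = 3 + l**2 + o*(l + 6*o) (q(l, o) = (l**2 + (l + 6*o)*o) + 3 = (l**2 + o*(l + 6*o)) + 3 = 3 + l**2 + o*(l + 6*o))
F(t, J) = 7
F(16/(-17), q(5, 1))*(-926) = 7*(-926) = -6482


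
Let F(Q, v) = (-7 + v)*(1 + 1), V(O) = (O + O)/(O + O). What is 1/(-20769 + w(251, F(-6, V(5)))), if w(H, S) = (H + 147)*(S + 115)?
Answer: 1/20225 ≈ 4.9444e-5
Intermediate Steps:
V(O) = 1 (V(O) = (2*O)/((2*O)) = (2*O)*(1/(2*O)) = 1)
F(Q, v) = -14 + 2*v (F(Q, v) = (-7 + v)*2 = -14 + 2*v)
w(H, S) = (115 + S)*(147 + H) (w(H, S) = (147 + H)*(115 + S) = (115 + S)*(147 + H))
1/(-20769 + w(251, F(-6, V(5)))) = 1/(-20769 + (16905 + 115*251 + 147*(-14 + 2*1) + 251*(-14 + 2*1))) = 1/(-20769 + (16905 + 28865 + 147*(-14 + 2) + 251*(-14 + 2))) = 1/(-20769 + (16905 + 28865 + 147*(-12) + 251*(-12))) = 1/(-20769 + (16905 + 28865 - 1764 - 3012)) = 1/(-20769 + 40994) = 1/20225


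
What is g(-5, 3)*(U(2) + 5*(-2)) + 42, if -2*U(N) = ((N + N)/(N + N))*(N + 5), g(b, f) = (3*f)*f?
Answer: -645/2 ≈ -322.50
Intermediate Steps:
g(b, f) = 3*f**2
U(N) = -5/2 - N/2 (U(N) = -(N + N)/(N + N)*(N + 5)/2 = -(2*N)/((2*N))*(5 + N)/2 = -(2*N)*(1/(2*N))*(5 + N)/2 = -(5 + N)/2 = -5/2 - N/2)
g(-5, 3)*(U(2) + 5*(-2)) + 42 = (3*3**2)*((-5/2 - 1/2*2) + 5*(-2)) + 42 = (3*9)*((-5/2 - 1) - 10) + 42 = 27*(-7/2 - 10) + 42 = 27*(-27/2) + 42 = -729/2 + 42 = -645/2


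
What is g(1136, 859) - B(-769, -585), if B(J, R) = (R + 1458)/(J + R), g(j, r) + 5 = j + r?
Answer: 2695333/1354 ≈ 1990.6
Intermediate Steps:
g(j, r) = -5 + j + r (g(j, r) = -5 + (j + r) = -5 + j + r)
B(J, R) = (1458 + R)/(J + R)
g(1136, 859) - B(-769, -585) = (-5 + 1136 + 859) - (1458 - 585)/(-769 - 585) = 1990 - 873/(-1354) = 1990 - (-1)*873/1354 = 1990 - 1*(-873/1354) = 1990 + 873/1354 = 2695333/1354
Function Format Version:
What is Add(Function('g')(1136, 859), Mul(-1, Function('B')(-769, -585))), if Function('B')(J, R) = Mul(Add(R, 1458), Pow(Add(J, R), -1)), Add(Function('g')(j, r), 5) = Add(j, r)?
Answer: Rational(2695333, 1354) ≈ 1990.6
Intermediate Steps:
Function('g')(j, r) = Add(-5, j, r) (Function('g')(j, r) = Add(-5, Add(j, r)) = Add(-5, j, r))
Function('B')(J, R) = Mul(Pow(Add(J, R), -1), Add(1458, R)) (Function('B')(J, R) = Mul(Add(1458, R), Pow(Add(J, R), -1)) = Mul(Pow(Add(J, R), -1), Add(1458, R)))
Add(Function('g')(1136, 859), Mul(-1, Function('B')(-769, -585))) = Add(Add(-5, 1136, 859), Mul(-1, Mul(Pow(Add(-769, -585), -1), Add(1458, -585)))) = Add(1990, Mul(-1, Mul(Pow(-1354, -1), 873))) = Add(1990, Mul(-1, Mul(Rational(-1, 1354), 873))) = Add(1990, Mul(-1, Rational(-873, 1354))) = Add(1990, Rational(873, 1354)) = Rational(2695333, 1354)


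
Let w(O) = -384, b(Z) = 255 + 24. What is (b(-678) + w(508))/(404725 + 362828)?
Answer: -35/255851 ≈ -0.00013680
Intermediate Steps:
b(Z) = 279
(b(-678) + w(508))/(404725 + 362828) = (279 - 384)/(404725 + 362828) = -105/767553 = -105*1/767553 = -35/255851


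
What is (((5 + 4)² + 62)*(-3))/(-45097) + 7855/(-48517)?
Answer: -25647934/168305473 ≈ -0.15239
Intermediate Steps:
(((5 + 4)² + 62)*(-3))/(-45097) + 7855/(-48517) = ((9² + 62)*(-3))*(-1/45097) + 7855*(-1/48517) = ((81 + 62)*(-3))*(-1/45097) - 7855/48517 = (143*(-3))*(-1/45097) - 7855/48517 = -429*(-1/45097) - 7855/48517 = 33/3469 - 7855/48517 = -25647934/168305473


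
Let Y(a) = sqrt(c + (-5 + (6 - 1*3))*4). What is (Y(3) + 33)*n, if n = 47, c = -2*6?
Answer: 1551 + 94*I*sqrt(5) ≈ 1551.0 + 210.19*I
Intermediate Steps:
c = -12
Y(a) = 2*I*sqrt(5) (Y(a) = sqrt(-12 + (-5 + (6 - 1*3))*4) = sqrt(-12 + (-5 + (6 - 3))*4) = sqrt(-12 + (-5 + 3)*4) = sqrt(-12 - 2*4) = sqrt(-12 - 8) = sqrt(-20) = 2*I*sqrt(5))
(Y(3) + 33)*n = (2*I*sqrt(5) + 33)*47 = (33 + 2*I*sqrt(5))*47 = 1551 + 94*I*sqrt(5)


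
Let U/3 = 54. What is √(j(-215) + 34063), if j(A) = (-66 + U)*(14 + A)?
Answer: √14767 ≈ 121.52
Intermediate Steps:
U = 162 (U = 3*54 = 162)
j(A) = 1344 + 96*A (j(A) = (-66 + 162)*(14 + A) = 96*(14 + A) = 1344 + 96*A)
√(j(-215) + 34063) = √((1344 + 96*(-215)) + 34063) = √((1344 - 20640) + 34063) = √(-19296 + 34063) = √14767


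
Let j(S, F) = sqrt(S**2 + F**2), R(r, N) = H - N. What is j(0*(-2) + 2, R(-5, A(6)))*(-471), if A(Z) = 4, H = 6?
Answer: -942*sqrt(2) ≈ -1332.2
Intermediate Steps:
R(r, N) = 6 - N
j(S, F) = sqrt(F**2 + S**2)
j(0*(-2) + 2, R(-5, A(6)))*(-471) = sqrt((6 - 1*4)**2 + (0*(-2) + 2)**2)*(-471) = sqrt((6 - 4)**2 + (0 + 2)**2)*(-471) = sqrt(2**2 + 2**2)*(-471) = sqrt(4 + 4)*(-471) = sqrt(8)*(-471) = (2*sqrt(2))*(-471) = -942*sqrt(2)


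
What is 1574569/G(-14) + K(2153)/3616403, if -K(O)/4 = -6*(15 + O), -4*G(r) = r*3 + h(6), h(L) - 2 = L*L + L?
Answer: -11388552058582/3616403 ≈ -3.1491e+6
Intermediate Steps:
h(L) = 2 + L + L² (h(L) = 2 + (L*L + L) = 2 + (L² + L) = 2 + (L + L²) = 2 + L + L²)
G(r) = -11 - 3*r/4 (G(r) = -(r*3 + (2 + 6 + 6²))/4 = -(3*r + (2 + 6 + 36))/4 = -(3*r + 44)/4 = -(44 + 3*r)/4 = -11 - 3*r/4)
K(O) = 360 + 24*O (K(O) = -(-24)*(15 + O) = -4*(-90 - 6*O) = 360 + 24*O)
1574569/G(-14) + K(2153)/3616403 = 1574569/(-11 - ¾*(-14)) + (360 + 24*2153)/3616403 = 1574569/(-11 + 21/2) + (360 + 51672)*(1/3616403) = 1574569/(-½) + 52032*(1/3616403) = 1574569*(-2) + 52032/3616403 = -3149138 + 52032/3616403 = -11388552058582/3616403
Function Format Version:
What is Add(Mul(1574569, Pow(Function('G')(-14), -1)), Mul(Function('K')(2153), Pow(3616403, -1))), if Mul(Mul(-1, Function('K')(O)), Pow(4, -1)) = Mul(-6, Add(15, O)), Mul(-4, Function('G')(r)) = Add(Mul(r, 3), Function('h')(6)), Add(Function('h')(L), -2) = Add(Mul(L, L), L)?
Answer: Rational(-11388552058582, 3616403) ≈ -3.1491e+6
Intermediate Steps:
Function('h')(L) = Add(2, L, Pow(L, 2)) (Function('h')(L) = Add(2, Add(Mul(L, L), L)) = Add(2, Add(Pow(L, 2), L)) = Add(2, Add(L, Pow(L, 2))) = Add(2, L, Pow(L, 2)))
Function('G')(r) = Add(-11, Mul(Rational(-3, 4), r)) (Function('G')(r) = Mul(Rational(-1, 4), Add(Mul(r, 3), Add(2, 6, Pow(6, 2)))) = Mul(Rational(-1, 4), Add(Mul(3, r), Add(2, 6, 36))) = Mul(Rational(-1, 4), Add(Mul(3, r), 44)) = Mul(Rational(-1, 4), Add(44, Mul(3, r))) = Add(-11, Mul(Rational(-3, 4), r)))
Function('K')(O) = Add(360, Mul(24, O)) (Function('K')(O) = Mul(-4, Mul(-6, Add(15, O))) = Mul(-4, Add(-90, Mul(-6, O))) = Add(360, Mul(24, O)))
Add(Mul(1574569, Pow(Function('G')(-14), -1)), Mul(Function('K')(2153), Pow(3616403, -1))) = Add(Mul(1574569, Pow(Add(-11, Mul(Rational(-3, 4), -14)), -1)), Mul(Add(360, Mul(24, 2153)), Pow(3616403, -1))) = Add(Mul(1574569, Pow(Add(-11, Rational(21, 2)), -1)), Mul(Add(360, 51672), Rational(1, 3616403))) = Add(Mul(1574569, Pow(Rational(-1, 2), -1)), Mul(52032, Rational(1, 3616403))) = Add(Mul(1574569, -2), Rational(52032, 3616403)) = Add(-3149138, Rational(52032, 3616403)) = Rational(-11388552058582, 3616403)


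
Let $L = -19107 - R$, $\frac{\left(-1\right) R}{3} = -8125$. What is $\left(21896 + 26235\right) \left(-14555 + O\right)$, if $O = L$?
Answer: $-2793378847$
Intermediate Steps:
$R = 24375$ ($R = \left(-3\right) \left(-8125\right) = 24375$)
$L = -43482$ ($L = -19107 - 24375 = -43482$)
$O = -43482$
$\left(21896 + 26235\right) \left(-14555 + O\right) = \left(21896 + 26235\right) \left(-14555 - 43482\right) = 48131 \left(-58037\right) = -2793378847$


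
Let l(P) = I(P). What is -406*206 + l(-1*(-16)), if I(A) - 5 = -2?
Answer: -83633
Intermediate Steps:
I(A) = 3 (I(A) = 5 - 2 = 3)
l(P) = 3
-406*206 + l(-1*(-16)) = -406*206 + 3 = -83636 + 3 = -83633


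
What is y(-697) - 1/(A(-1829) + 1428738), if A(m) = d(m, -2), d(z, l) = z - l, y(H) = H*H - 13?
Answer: 693187656155/1426911 ≈ 4.8580e+5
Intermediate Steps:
y(H) = -13 + H² (y(H) = H² - 13 = -13 + H²)
A(m) = 2 + m (A(m) = m - 1*(-2) = m + 2 = 2 + m)
y(-697) - 1/(A(-1829) + 1428738) = (-13 + (-697)²) - 1/((2 - 1829) + 1428738) = (-13 + 485809) - 1/(-1827 + 1428738) = 485796 - 1/1426911 = 693187656155/1426911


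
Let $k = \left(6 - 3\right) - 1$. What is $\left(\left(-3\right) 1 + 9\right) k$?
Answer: $12$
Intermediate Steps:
$k = 2$ ($k = 3 - 1 = 2$)
$\left(\left(-3\right) 1 + 9\right) k = \left(\left(-3\right) 1 + 9\right) 2 = \left(-3 + 9\right) 2 = 6 \cdot 2 = 12$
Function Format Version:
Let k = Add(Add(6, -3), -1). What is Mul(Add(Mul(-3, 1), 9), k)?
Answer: 12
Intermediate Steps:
k = 2 (k = Add(3, -1) = 2)
Mul(Add(Mul(-3, 1), 9), k) = Mul(Add(Mul(-3, 1), 9), 2) = Mul(Add(-3, 9), 2) = Mul(6, 2) = 12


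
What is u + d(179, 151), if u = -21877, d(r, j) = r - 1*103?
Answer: -21801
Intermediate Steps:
d(r, j) = -103 + r (d(r, j) = r - 103 = -103 + r)
u + d(179, 151) = -21877 + (-103 + 179) = -21877 + 76 = -21801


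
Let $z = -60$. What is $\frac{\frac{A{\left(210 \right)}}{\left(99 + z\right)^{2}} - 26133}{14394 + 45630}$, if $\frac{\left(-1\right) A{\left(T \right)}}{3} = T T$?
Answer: $- \frac{1477059}{3381352} \approx -0.43682$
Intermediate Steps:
$A{\left(T \right)} = - 3 T^{2}$ ($A{\left(T \right)} = - 3 T T = - 3 T^{2}$)
$\frac{\frac{A{\left(210 \right)}}{\left(99 + z\right)^{2}} - 26133}{14394 + 45630} = \frac{\frac{\left(-3\right) 210^{2}}{\left(99 - 60\right)^{2}} - 26133}{14394 + 45630} = \frac{\frac{\left(-3\right) 44100}{39^{2}} - 26133}{60024} = \left(- \frac{132300}{1521} - 26133\right) \frac{1}{60024} = \left(\left(-132300\right) \frac{1}{1521} - 26133\right) \frac{1}{60024} = \left(- \frac{14700}{169} - 26133\right) \frac{1}{60024} = \left(- \frac{4431177}{169}\right) \frac{1}{60024} = - \frac{1477059}{3381352}$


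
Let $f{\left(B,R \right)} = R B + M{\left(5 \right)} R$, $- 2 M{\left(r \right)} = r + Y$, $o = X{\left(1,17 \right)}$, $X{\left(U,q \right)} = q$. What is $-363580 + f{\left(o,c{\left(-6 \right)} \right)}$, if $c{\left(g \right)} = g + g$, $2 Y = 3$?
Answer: $-363745$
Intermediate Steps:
$Y = \frac{3}{2}$ ($Y = \frac{1}{2} \cdot 3 = \frac{3}{2} \approx 1.5$)
$o = 17$
$M{\left(r \right)} = - \frac{3}{4} - \frac{r}{2}$ ($M{\left(r \right)} = - \frac{r + \frac{3}{2}}{2} = - \frac{\frac{3}{2} + r}{2} = - \frac{3}{4} - \frac{r}{2}$)
$c{\left(g \right)} = 2 g$
$f{\left(B,R \right)} = - \frac{13 R}{4} + B R$ ($f{\left(B,R \right)} = R B + \left(- \frac{3}{4} - \frac{5}{2}\right) R = B R + \left(- \frac{3}{4} - \frac{5}{2}\right) R = B R - \frac{13 R}{4} = - \frac{13 R}{4} + B R$)
$-363580 + f{\left(o,c{\left(-6 \right)} \right)} = -363580 + \frac{2 \left(-6\right) \left(-13 + 4 \cdot 17\right)}{4} = -363580 + \frac{1}{4} \left(-12\right) \left(-13 + 68\right) = -363580 + \frac{1}{4} \left(-12\right) 55 = -363580 - 165 = -363745$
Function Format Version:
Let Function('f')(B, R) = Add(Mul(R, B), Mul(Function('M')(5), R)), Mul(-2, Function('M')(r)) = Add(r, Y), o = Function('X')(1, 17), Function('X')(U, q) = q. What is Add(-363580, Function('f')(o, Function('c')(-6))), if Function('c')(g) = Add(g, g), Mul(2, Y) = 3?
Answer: -363745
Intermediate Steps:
Y = Rational(3, 2) (Y = Mul(Rational(1, 2), 3) = Rational(3, 2) ≈ 1.5000)
o = 17
Function('M')(r) = Add(Rational(-3, 4), Mul(Rational(-1, 2), r)) (Function('M')(r) = Mul(Rational(-1, 2), Add(r, Rational(3, 2))) = Mul(Rational(-1, 2), Add(Rational(3, 2), r)) = Add(Rational(-3, 4), Mul(Rational(-1, 2), r)))
Function('c')(g) = Mul(2, g)
Function('f')(B, R) = Add(Mul(Rational(-13, 4), R), Mul(B, R)) (Function('f')(B, R) = Add(Mul(R, B), Mul(Add(Rational(-3, 4), Mul(Rational(-1, 2), 5)), R)) = Add(Mul(B, R), Mul(Add(Rational(-3, 4), Rational(-5, 2)), R)) = Add(Mul(B, R), Mul(Rational(-13, 4), R)) = Add(Mul(Rational(-13, 4), R), Mul(B, R)))
Add(-363580, Function('f')(o, Function('c')(-6))) = Add(-363580, Mul(Rational(1, 4), Mul(2, -6), Add(-13, Mul(4, 17)))) = Add(-363580, Mul(Rational(1, 4), -12, Add(-13, 68))) = Add(-363580, Mul(Rational(1, 4), -12, 55)) = Add(-363580, -165) = -363745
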